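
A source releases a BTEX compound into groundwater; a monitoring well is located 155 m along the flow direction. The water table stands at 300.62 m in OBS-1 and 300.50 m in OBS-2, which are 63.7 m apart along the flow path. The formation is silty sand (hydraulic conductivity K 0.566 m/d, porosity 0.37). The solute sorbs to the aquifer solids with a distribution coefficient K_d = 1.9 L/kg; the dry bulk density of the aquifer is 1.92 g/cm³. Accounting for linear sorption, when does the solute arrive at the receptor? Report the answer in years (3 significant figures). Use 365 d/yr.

Hydraulic gradient i = (300.62 − 300.50) / 63.7 = 0.12 / 63.7 = 0.001884
Specific discharge q = 0.566 × 0.001884 = 0.001066 m/d
v = Ki/n = 0.566·0.001884/0.37 = 0.002882 m/d
Retardation R = 1 + ρ_b·K_d/n = 1 + 1.92×1.9/0.37 = 10.86
Contaminant velocity v_c = v/R = 0.002882/10.86 = 2.654e-4 m/d
t = L/v_c = 155/2.654e-4 = 584100 d
   = 584100/365 = 1600 yr

1600 years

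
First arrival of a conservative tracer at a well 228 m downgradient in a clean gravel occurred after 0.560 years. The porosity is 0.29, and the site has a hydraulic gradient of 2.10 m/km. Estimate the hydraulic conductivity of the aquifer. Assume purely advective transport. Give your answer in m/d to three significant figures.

154 m/d

t = 0.560 years = 204.4 d
v = L / t = 228 / 204.4 = 1.115 m/d
K = v · n / i = 1.115 × 0.29 / 0.0021 = 154 m/d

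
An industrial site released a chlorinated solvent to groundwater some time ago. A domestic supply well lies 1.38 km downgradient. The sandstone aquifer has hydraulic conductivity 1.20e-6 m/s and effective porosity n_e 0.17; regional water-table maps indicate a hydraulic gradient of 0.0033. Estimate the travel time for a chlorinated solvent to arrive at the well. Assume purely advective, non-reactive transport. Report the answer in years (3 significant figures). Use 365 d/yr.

1880 years

K = 1.20e-6 m/s × 86400 s/d = 0.1037 m/d
q = Ki = 0.1037 × 0.0033 = 3.421e-4 m/d
Seepage velocity v = q / n = 3.421e-4 / 0.17 = 0.002013 m/d
L = 1.38 km = 1380 m
t = L / v = 1380 / 0.002013 = 685700 d
   = 685700 / 365 = 1880 yr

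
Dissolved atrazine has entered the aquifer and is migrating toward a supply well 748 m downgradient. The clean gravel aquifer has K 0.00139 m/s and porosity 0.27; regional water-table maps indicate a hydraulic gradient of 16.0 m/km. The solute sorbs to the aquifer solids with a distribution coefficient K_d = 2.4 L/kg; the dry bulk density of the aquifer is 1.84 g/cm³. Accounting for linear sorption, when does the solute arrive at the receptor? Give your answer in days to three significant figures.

K = 0.00139 m/s × 86400 s/d = 120.1 m/d
Specific discharge q = 120.1 × 0.016 = 1.922 m/d
Seepage velocity v = q / n = 1.922 / 0.27 = 7.117 m/d
Retardation R = 1 + ρ_b·K_d/n = 1 + 1.84×2.4/0.27 = 17.36
Contaminant velocity v_c = v/R = 7.117/17.36 = 0.4101 m/d
t = L/v_c = 748/0.4101 = 1824 d

1820 days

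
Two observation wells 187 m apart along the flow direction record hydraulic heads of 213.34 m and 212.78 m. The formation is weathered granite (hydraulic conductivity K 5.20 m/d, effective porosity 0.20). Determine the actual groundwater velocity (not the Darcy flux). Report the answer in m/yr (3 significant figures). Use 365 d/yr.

28.4 m/yr

Hydraulic gradient i = (213.34 − 212.78) / 187 = 0.56 / 187 = 0.002995
Specific discharge q = 5.20 × 0.002995 = 0.01557 m/d
Seepage velocity v = q / n = 0.01557 / 0.20 = 0.07786 m/d
   = 0.07786 × 365 = 28.4 m/yr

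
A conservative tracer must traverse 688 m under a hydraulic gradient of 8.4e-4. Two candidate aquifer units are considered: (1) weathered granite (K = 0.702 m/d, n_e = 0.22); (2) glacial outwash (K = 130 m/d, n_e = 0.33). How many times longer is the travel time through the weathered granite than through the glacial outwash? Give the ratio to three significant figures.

Unit 1 (weathered granite): v = 0.702×8.4e-4/0.22 = 0.002680 m/d, t = 688/0.002680 = 256700 d
Unit 2 (glacial outwash): v = 130×8.4e-4/0.33 = 0.3309 m/d, t = 688/0.3309 = 2079 d
t(weathered granite) / t(glacial outwash) = 256700/2079 = 123

123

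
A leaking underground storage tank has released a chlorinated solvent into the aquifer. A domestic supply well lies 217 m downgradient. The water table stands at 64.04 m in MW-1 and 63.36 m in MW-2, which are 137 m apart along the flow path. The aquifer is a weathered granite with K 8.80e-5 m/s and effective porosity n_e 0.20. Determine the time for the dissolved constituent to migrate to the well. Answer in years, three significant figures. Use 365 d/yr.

3.15 years

Hydraulic gradient i = (64.04 − 63.36) / 137 = 0.68 / 137 = 0.004964
K = 8.80e-5 m/s × 86400 s/d = 7.603 m/d
Specific discharge q = 7.603 × 0.004964 = 0.03774 m/d
Seepage velocity v = q / n = 0.03774 / 0.20 = 0.1887 m/d
t = L / v = 217 / 0.1887 = 1150 d
   = 1150 / 365 = 3.15 yr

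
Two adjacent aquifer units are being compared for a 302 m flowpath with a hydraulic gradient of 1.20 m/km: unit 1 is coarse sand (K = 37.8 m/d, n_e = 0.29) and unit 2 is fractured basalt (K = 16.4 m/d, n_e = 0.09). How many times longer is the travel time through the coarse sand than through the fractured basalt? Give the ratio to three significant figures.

Unit 1 (coarse sand): v = 37.8×0.0012/0.29 = 0.1564 m/d, t = 302/0.1564 = 1931 d
Unit 2 (fractured basalt): v = 16.4×0.0012/0.09 = 0.2187 m/d, t = 302/0.2187 = 1381 d
t(coarse sand) / t(fractured basalt) = 1931/1381 = 1.40

1.40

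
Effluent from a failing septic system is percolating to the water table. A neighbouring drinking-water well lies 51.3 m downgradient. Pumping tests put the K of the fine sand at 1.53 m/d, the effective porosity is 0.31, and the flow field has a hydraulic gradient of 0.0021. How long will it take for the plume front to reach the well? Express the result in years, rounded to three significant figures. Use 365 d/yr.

Darcy flux q = K·i = 1.53 × 0.0021 = 0.003213 m/d
v = Ki/n = 1.53·0.0021/0.31 = 0.01036 m/d
t = L / v = 51.3 / 0.01036 = 4950 d
   = 4950 / 365 = 13.6 yr

13.6 years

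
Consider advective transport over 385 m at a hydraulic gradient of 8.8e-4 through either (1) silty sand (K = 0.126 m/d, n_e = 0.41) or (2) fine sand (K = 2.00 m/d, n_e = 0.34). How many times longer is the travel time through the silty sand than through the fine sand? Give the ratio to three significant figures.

19.1

Unit 1 (silty sand): v = 0.126×8.8e-4/0.41 = 2.704e-4 m/d, t = 385/2.704e-4 = 1.424e6 d
Unit 2 (fine sand): v = 2.00×8.8e-4/0.34 = 0.005176 m/d, t = 385/0.005176 = 74380 d
t(silty sand) / t(fine sand) = 1.424e6/74380 = 19.1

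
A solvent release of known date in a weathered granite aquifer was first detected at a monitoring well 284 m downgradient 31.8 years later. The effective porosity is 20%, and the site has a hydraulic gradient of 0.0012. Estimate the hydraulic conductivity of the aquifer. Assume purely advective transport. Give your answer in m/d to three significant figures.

4.08 m/d

t = 31.8 years = 11610 d
v = L / t = 284 / 11610 = 0.02447 m/d
K = v · n / i = 0.02447 × 0.20 / 0.0012 = 4.08 m/d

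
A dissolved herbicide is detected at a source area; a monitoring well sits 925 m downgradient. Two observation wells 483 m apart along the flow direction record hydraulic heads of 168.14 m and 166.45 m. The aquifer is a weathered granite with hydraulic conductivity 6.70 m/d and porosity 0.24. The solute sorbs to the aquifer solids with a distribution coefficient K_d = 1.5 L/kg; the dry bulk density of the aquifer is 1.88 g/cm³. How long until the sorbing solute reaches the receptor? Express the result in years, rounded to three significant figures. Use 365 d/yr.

331 years

Hydraulic gradient i = (168.14 − 166.45) / 483 = 1.69 / 483 = 0.003499
Specific discharge q = 6.70 × 0.003499 = 0.02344 m/d
Average linear velocity = 0.02344 / 0.24 = 0.09768 m/d
Retardation R = 1 + ρ_b·K_d/n = 1 + 1.88×1.5/0.24 = 12.75
Contaminant velocity v_c = v/R = 0.09768/12.75 = 0.007661 m/d
t = L/v_c = 925/0.007661 = 120700 d
   = 120700/365 = 331 yr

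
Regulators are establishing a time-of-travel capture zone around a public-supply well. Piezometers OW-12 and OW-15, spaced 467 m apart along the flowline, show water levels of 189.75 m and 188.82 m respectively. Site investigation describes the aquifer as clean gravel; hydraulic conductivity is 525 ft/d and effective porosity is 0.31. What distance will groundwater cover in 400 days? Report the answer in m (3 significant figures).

Hydraulic gradient i = (189.75 − 188.82) / 467 = 0.93 / 467 = 0.001991
K = 525 ft/d × 0.3048 = 160.0 m/d
Darcy flux q = K·i = 160.0 × 0.001991 = 0.3187 m/d
Average linear velocity = 0.3187 / 0.31 = 1.028 m/d
L = v × T = 1.028 × 400 = 411.2 m

411 m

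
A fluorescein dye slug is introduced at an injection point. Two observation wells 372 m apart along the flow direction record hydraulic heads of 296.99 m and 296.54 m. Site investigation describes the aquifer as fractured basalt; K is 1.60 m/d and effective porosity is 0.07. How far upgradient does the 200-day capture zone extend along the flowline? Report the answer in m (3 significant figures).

5.53 m

Hydraulic gradient i = (296.99 − 296.54) / 372 = 0.45 / 372 = 0.001210
Specific discharge q = 1.60 × 0.001210 = 0.001935 m/d
Average linear velocity = 0.001935 / 0.07 = 0.02765 m/d
L = v × T = 0.02765 × 200 = 5.530 m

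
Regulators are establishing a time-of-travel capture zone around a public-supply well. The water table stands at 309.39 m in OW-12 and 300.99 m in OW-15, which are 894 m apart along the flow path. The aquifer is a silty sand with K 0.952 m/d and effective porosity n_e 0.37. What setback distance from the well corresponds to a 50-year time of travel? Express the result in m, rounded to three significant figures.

Hydraulic gradient i = (309.39 − 300.99) / 894 = 8.40 / 894 = 0.009396
Specific discharge q = 0.952 × 0.009396 = 0.008945 m/d
Seepage velocity v = q / n = 0.008945 / 0.37 = 0.02418 m/d
T = 50 yr × 365 = 18250 d
L = v × T = 0.02418 × 18250 = 441.2 m

441 m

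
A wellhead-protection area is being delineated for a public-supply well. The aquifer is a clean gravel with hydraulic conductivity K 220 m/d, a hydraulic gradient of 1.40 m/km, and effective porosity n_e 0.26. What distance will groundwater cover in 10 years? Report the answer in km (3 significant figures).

4.32 km

q = Ki = 220 × 0.0014 = 0.3080 m/d
Average linear velocity = 0.3080 / 0.26 = 1.185 m/d
T = 10 yr × 365 = 3650 d
L = v × T = 1.185 × 3650 = 4324 m
   = 4.32 km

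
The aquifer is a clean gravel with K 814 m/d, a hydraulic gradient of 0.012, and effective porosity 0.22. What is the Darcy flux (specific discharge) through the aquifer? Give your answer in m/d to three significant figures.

Specific discharge q = 814 × 0.012 = 9.768 m/d

9.77 m/d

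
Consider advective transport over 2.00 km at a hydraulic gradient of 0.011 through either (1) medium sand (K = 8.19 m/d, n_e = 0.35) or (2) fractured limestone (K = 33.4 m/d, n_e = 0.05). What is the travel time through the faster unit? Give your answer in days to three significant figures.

Unit 1 (medium sand): v = 8.19×0.011/0.35 = 0.2574 m/d, t = 2000/0.2574 = 7770 d
Unit 2 (fractured limestone): v = 33.4×0.011/0.05 = 7.348 m/d, t = 2000/7.348 = 272.2 d
Faster unit: t = 272 d

272 days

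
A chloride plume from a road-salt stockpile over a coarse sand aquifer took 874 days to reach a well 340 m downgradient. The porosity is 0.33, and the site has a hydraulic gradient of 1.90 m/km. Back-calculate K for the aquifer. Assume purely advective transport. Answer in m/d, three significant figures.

v = L / t = 340 / 874 = 0.3890 m/d
K = v · n / i = 0.3890 × 0.33 / 0.0019 = 67.6 m/d

67.6 m/d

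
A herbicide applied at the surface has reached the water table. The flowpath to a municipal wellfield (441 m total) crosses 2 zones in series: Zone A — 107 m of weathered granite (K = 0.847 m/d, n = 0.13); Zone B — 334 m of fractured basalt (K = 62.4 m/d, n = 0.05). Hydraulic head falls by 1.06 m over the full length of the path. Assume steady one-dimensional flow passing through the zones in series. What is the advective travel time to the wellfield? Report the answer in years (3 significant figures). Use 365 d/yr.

10.4 years

Steady 1-D flow in series ⇒ the Darcy flux q is identical in every zone and the zone head losses add (resistances L/K in series).
Σ(L/K) = 107/0.847 + 334/62.4 = 126.3 + 5.353 = 131.7 d
q = ΔH / Σ(L/K) = 1.06 / 131.7 = 0.008050 m/d (same in every zone)
Zone A: v = q/n = 0.008050/0.13 = 0.06192 m/d → t_A = 107/0.06192 = 1728 d
Zone B: v = q/n = 0.008050/0.05 = 0.1610 m/d → t_B = 334/0.1610 = 2075 d
Total t = 1728 + 2075 = 3803 d
   = 3803 / 365 = 10.4 yr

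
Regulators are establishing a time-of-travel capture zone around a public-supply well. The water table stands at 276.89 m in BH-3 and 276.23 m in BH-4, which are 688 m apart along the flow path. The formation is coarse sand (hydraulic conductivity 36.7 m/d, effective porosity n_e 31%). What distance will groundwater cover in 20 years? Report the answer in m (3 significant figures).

Hydraulic gradient i = (276.89 − 276.23) / 688 = 0.66 / 688 = 9.593e-4
Darcy flux q = K·i = 36.7 × 9.593e-4 = 0.03521 m/d
Seepage velocity v = q / n = 0.03521 / 0.31 = 0.1136 m/d
T = 20 yr × 365 = 7300 d
L = v × T = 0.1136 × 7300 = 829.1 m

829 m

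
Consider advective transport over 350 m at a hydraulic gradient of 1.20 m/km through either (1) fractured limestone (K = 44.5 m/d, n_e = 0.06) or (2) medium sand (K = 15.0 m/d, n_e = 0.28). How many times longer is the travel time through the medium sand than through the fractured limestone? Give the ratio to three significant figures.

13.8

Unit 1 (fractured limestone): v = 44.5×0.0012/0.06 = 0.8900 m/d, t = 350/0.8900 = 393.3 d
Unit 2 (medium sand): v = 15.0×0.0012/0.28 = 0.06429 m/d, t = 350/0.06429 = 5444 d
t(medium sand) / t(fractured limestone) = 5444/393.3 = 13.8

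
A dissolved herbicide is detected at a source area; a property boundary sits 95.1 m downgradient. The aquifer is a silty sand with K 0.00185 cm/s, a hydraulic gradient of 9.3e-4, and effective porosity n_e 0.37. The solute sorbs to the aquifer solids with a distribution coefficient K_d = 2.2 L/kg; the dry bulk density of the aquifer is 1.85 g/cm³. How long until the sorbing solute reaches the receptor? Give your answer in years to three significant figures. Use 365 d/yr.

778 years

K = 0.00185 cm/s × 864 = 1.598 m/d
Specific discharge q = 1.598 × 9.3e-4 = 0.001487 m/d
v_s = q/n_e = 0.001487/0.37 = 0.004018 m/d
Retardation R = 1 + ρ_b·K_d/n = 1 + 1.85×2.2/0.37 = 12.00
Contaminant velocity v_c = v/R = 0.004018/12.00 = 3.348e-4 m/d
t = L/v_c = 95.1/3.348e-4 = 284100 d
   = 284100/365 = 778 yr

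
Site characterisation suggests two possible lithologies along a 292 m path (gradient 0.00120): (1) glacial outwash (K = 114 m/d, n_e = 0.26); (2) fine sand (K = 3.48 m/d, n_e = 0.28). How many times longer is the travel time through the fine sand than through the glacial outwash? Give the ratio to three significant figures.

Unit 1 (glacial outwash): v = 114×0.0012/0.26 = 0.5262 m/d, t = 292/0.5262 = 555.0 d
Unit 2 (fine sand): v = 3.48×0.0012/0.28 = 0.01491 m/d, t = 292/0.01491 = 19580 d
t(fine sand) / t(glacial outwash) = 19580/555.0 = 35.3

35.3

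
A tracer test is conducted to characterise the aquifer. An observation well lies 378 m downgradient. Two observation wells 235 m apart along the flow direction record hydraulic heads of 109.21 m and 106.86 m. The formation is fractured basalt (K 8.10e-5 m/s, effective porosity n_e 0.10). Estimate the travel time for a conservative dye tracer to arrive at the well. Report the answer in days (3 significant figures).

Hydraulic gradient i = (109.21 − 106.86) / 235 = 2.35 / 235 = 0.01000
K = 8.10e-5 m/s × 86400 s/d = 6.998 m/d
Darcy flux q = K·i = 6.998 × 0.01000 = 0.06998 m/d
v_s = q/n_e = 0.06998/0.10 = 0.6998 m/d
t = L / v = 378 / 0.6998 = 540.1 d

540 days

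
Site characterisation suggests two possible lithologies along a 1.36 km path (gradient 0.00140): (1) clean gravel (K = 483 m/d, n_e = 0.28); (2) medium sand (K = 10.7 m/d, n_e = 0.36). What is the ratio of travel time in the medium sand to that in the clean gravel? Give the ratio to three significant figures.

58.0

Unit 1 (clean gravel): v = 483×0.0014/0.28 = 2.415 m/d, t = 1360/2.415 = 563.1 d
Unit 2 (medium sand): v = 10.7×0.0014/0.36 = 0.04161 m/d, t = 1360/0.04161 = 32680 d
t(medium sand) / t(clean gravel) = 32680/563.1 = 58.0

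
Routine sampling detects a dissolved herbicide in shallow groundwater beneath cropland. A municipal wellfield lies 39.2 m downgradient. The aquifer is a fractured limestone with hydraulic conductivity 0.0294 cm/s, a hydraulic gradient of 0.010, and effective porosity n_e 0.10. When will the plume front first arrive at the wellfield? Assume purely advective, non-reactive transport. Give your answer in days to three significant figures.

K = 0.0294 cm/s × 864 = 25.40 m/d
Specific discharge q = 25.40 × 0.010 = 0.2540 m/d
v_s = q/n_e = 0.2540/0.10 = 2.540 m/d
t = L / v = 39.2 / 2.540 = 15.43 d

15.4 days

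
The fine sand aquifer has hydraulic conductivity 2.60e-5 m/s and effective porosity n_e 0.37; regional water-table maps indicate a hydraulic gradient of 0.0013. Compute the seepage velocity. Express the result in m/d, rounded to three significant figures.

K = 2.60e-5 m/s × 86400 s/d = 2.246 m/d
q = Ki = 2.246 × 0.0013 = 0.002920 m/d
Seepage velocity v = q / n = 0.002920 / 0.37 = 0.007893 m/d

0.00789 m/d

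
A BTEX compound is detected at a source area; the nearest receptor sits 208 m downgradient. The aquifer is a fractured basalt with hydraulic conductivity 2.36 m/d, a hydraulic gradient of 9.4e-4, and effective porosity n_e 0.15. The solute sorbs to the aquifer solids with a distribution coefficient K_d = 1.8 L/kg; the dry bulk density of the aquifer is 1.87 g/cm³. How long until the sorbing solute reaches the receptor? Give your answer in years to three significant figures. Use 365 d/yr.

Specific discharge q = 2.36 × 9.4e-4 = 0.002218 m/d
Seepage velocity v = q / n = 0.002218 / 0.15 = 0.01479 m/d
Retardation R = 1 + ρ_b·K_d/n = 1 + 1.87×1.8/0.15 = 23.44
Contaminant velocity v_c = v/R = 0.01479/23.44 = 6.309e-4 m/d
t = L/v_c = 208/6.309e-4 = 329700 d
   = 329700/365 = 903 yr

903 years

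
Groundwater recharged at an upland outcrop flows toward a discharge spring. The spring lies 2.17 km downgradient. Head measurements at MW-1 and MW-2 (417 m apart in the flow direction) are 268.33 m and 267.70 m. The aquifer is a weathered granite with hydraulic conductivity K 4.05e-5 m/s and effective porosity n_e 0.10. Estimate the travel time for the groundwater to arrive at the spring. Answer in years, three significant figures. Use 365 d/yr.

112 years

Hydraulic gradient i = (268.33 − 267.70) / 417 = 0.63 / 417 = 0.001511
K = 4.05e-5 m/s × 86400 s/d = 3.499 m/d
Darcy flux q = K·i = 3.499 × 0.001511 = 0.005287 m/d
v_s = q/n_e = 0.005287/0.10 = 0.05287 m/d
L = 2.17 km = 2170 m
t = L / v = 2170 / 0.05287 = 41050 d
   = 41050 / 365 = 112 yr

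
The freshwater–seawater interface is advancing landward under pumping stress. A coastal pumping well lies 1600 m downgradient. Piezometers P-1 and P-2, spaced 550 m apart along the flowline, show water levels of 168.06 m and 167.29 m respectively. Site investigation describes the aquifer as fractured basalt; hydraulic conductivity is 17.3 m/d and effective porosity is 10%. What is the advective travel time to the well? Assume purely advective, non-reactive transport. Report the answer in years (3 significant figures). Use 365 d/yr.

Hydraulic gradient i = (168.06 − 167.29) / 550 = 0.77 / 550 = 0.001400
Darcy flux q = K·i = 17.3 × 0.001400 = 0.02422 m/d
Seepage velocity v = q / n = 0.02422 / 0.10 = 0.2422 m/d
t = L / v = 1600 / 0.2422 = 6606 d
   = 6606 / 365 = 18.1 yr

18.1 years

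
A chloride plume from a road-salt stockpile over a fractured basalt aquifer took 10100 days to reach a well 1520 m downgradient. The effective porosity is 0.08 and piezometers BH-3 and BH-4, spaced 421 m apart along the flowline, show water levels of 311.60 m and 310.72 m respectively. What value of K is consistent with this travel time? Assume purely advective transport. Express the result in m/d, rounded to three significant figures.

5.76 m/d

Hydraulic gradient i = (311.60 − 310.72) / 421 = 0.88 / 421 = 0.002090
v = L / t = 1520 / 10100 = 0.1505 m/d
K = v · n / i = 0.1505 × 0.08 / 0.002090 = 5.76 m/d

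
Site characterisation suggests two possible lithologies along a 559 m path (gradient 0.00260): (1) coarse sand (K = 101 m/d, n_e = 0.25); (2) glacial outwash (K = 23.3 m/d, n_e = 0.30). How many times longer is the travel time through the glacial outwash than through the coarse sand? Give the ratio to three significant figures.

5.20

Unit 1 (coarse sand): v = 101×0.0026/0.25 = 1.050 m/d, t = 559/1.050 = 532.2 d
Unit 2 (glacial outwash): v = 23.3×0.0026/0.30 = 0.2019 m/d, t = 559/0.2019 = 2768 d
t(glacial outwash) / t(coarse sand) = 2768/532.2 = 5.20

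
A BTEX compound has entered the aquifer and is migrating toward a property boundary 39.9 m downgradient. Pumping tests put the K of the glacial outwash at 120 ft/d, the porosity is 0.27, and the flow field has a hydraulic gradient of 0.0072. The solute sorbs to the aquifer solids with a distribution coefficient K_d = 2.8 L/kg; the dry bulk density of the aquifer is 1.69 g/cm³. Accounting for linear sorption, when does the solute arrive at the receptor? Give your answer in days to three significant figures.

758 days

K = 120 ft/d × 0.3048 = 36.58 m/d
q = Ki = 36.58 × 0.0072 = 0.2633 m/d
v = Ki/n = 36.58·0.0072/0.27 = 0.9754 m/d
Retardation R = 1 + ρ_b·K_d/n = 1 + 1.69×2.8/0.27 = 18.53
Contaminant velocity v_c = v/R = 0.9754/18.53 = 0.05265 m/d
t = L/v_c = 39.9/0.05265 = 757.9 d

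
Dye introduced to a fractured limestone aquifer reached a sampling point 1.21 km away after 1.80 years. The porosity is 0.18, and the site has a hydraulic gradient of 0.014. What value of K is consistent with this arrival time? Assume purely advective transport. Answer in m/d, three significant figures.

t = 1.80 years = 657.0 d
L = 1.21 km = 1210 m
v = L / t = 1210 / 657.0 = 1.842 m/d
K = v · n / i = 1.842 × 0.18 / 0.014 = 23.7 m/d

23.7 m/d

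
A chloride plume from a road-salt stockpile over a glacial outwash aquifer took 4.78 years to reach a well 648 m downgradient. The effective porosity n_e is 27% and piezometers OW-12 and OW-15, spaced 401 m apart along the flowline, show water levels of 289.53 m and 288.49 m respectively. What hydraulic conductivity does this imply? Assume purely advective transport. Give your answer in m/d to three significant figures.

Hydraulic gradient i = (289.53 − 288.49) / 401 = 1.04 / 401 = 0.002594
t = 4.78 years = 1745 d
v = L / t = 648 / 1745 = 0.3714 m/d
K = v · n / i = 0.3714 × 0.27 / 0.002594 = 38.7 m/d

38.7 m/d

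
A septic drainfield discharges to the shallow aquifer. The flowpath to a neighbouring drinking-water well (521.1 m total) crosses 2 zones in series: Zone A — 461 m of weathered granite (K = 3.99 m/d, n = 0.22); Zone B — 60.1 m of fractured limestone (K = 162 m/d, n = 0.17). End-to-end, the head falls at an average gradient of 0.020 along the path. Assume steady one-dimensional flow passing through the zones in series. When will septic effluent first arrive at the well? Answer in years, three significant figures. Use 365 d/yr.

3.40 years

Continuity: the same q passes through each zone, so ΔH = q·Σ(L_j/K_j) — the zones act as resistances in series.
Σ(L/K) = 461/3.99 + 60.1/162 = 115.5 + 0.3710 = 115.9 d
K_eq = L_total / Σ(L/K) = 521.1 / 115.9 = 4.496 m/d
q = K_eq · i = 4.496 × 0.020 = 0.08991 m/d (same in every zone)
Zone A: v = q/n = 0.08991/0.22 = 0.4087 m/d → t_A = 461/0.4087 = 1128 d
Zone B: v = q/n = 0.08991/0.17 = 0.5289 m/d → t_B = 60.1/0.5289 = 113.6 d
Total t = 1128 + 113.6 = 1242 d
   = 1242 / 365 = 3.40 yr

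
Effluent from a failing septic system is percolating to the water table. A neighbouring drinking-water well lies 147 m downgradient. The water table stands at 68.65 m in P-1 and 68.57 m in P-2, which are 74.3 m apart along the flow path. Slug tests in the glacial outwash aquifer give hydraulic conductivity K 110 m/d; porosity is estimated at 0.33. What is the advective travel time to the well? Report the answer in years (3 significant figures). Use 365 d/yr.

Hydraulic gradient i = (68.65 − 68.57) / 74.3 = 0.08 / 74.3 = 0.001077
q = Ki = 110 × 0.001077 = 0.1184 m/d
Seepage velocity v = q / n = 0.1184 / 0.33 = 0.3589 m/d
t = L / v = 147 / 0.3589 = 409.6 d
   = 409.6 / 365 = 1.12 yr

1.12 years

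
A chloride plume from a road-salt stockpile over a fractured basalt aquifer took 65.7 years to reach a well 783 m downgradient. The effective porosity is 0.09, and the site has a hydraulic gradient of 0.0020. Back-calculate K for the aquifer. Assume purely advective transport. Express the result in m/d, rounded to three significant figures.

t = 65.7 years = 23980 d
v = L / t = 783 / 23980 = 0.03265 m/d
K = v · n / i = 0.03265 × 0.09 / 0.0020 = 1.47 m/d

1.47 m/d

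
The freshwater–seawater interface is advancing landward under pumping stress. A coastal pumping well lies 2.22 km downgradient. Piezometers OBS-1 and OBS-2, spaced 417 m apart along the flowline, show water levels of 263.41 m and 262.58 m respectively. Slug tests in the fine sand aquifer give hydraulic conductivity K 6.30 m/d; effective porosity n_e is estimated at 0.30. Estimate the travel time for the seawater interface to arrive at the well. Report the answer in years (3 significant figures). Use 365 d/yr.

146 years

Hydraulic gradient i = (263.41 − 262.58) / 417 = 0.83 / 417 = 0.001990
q = Ki = 6.30 × 0.001990 = 0.01254 m/d
v_s = q/n_e = 0.01254/0.30 = 0.04180 m/d
L = 2.22 km = 2220 m
t = L / v = 2220 / 0.04180 = 53110 d
   = 53110 / 365 = 146 yr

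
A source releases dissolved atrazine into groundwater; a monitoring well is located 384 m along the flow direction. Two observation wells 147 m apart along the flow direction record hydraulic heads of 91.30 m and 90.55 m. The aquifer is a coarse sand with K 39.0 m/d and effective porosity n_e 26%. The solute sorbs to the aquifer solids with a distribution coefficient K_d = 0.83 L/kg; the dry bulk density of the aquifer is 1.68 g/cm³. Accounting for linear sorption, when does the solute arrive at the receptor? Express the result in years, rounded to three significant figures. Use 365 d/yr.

Hydraulic gradient i = (91.30 − 90.55) / 147 = 0.75 / 147 = 0.005102
q = Ki = 39.0 × 0.005102 = 0.1990 m/d
v = Ki/n = 39.0·0.005102/0.26 = 0.7653 m/d
Retardation R = 1 + ρ_b·K_d/n = 1 + 1.68×0.83/0.26 = 6.363
Contaminant velocity v_c = v/R = 0.7653/6.363 = 0.1203 m/d
t = L/v_c = 384/0.1203 = 3193 d
   = 3193/365 = 8.75 yr

8.75 years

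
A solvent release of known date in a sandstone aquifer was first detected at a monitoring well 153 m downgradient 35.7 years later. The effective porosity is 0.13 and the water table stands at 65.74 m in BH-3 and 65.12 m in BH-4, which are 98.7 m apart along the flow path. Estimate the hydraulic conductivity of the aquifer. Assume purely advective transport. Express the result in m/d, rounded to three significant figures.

0.243 m/d

Hydraulic gradient i = (65.74 − 65.12) / 98.7 = 0.62 / 98.7 = 0.006282
t = 35.7 years = 13030 d
v = L / t = 153 / 13030 = 0.01174 m/d
K = v · n / i = 0.01174 × 0.13 / 0.006282 = 0.243 m/d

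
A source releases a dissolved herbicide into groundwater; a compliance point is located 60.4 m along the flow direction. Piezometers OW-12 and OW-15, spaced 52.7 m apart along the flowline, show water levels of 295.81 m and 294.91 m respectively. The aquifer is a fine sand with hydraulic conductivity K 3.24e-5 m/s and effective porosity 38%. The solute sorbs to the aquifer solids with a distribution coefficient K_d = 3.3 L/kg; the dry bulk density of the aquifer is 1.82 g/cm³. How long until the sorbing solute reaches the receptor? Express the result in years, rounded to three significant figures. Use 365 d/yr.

22.1 years

Hydraulic gradient i = (295.81 − 294.91) / 52.7 = 0.90 / 52.7 = 0.01708
K = 3.24e-5 m/s × 86400 s/d = 2.799 m/d
Specific discharge q = 2.799 × 0.01708 = 0.04781 m/d
v_s = q/n_e = 0.04781/0.38 = 0.1258 m/d
Retardation R = 1 + ρ_b·K_d/n = 1 + 1.82×3.3/0.38 = 16.81
Contaminant velocity v_c = v/R = 0.1258/16.81 = 0.007486 m/d
t = L/v_c = 60.4/0.007486 = 8068 d
   = 8068/365 = 22.1 yr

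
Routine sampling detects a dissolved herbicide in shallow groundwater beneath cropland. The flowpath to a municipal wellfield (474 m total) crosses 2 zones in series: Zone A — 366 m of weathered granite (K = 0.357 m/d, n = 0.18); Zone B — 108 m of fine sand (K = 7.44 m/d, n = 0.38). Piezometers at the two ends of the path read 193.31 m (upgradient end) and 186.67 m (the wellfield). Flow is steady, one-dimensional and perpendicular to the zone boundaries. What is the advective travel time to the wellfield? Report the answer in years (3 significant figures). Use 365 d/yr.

45.9 years

Total head drop ΔH = 193.31 − 186.67 = 6.64 m
Continuity: the same q passes through each zone, so ΔH = q·Σ(L_j/K_j) — the zones act as resistances in series.
Σ(L/K) = 366/0.357 + 108/7.44 = 1025 + 14.52 = 1040 d
q = ΔH / Σ(L/K) = 6.64 / 1040 = 0.006386 m/d (same in every zone)
Zone A: v = q/n = 0.006386/0.18 = 0.03548 m/d → t_A = 366/0.03548 = 10320 d
Zone B: v = q/n = 0.006386/0.38 = 0.01681 m/d → t_B = 108/0.01681 = 6426 d
Total t = 10320 + 6426 = 16740 d
   = 16740 / 365 = 45.9 yr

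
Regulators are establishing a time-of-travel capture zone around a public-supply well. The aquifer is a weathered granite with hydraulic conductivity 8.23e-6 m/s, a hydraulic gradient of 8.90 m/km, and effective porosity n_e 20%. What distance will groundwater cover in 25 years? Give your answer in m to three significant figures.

K = 8.23e-6 m/s × 86400 s/d = 0.7111 m/d
Darcy flux q = K·i = 0.7111 × 0.0089 = 0.006329 m/d
v = Ki/n = 0.7111·0.0089/0.20 = 0.03164 m/d
T = 25 yr × 365 = 9125 d
L = v × T = 0.03164 × 9125 = 288.7 m

289 m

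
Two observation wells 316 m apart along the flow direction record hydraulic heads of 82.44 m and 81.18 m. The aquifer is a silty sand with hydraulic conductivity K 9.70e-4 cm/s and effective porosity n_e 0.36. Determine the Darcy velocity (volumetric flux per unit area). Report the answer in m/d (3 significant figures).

0.00334 m/d

Hydraulic gradient i = (82.44 − 81.18) / 316 = 1.26 / 316 = 0.003987
K = 9.70e-4 cm/s × 864 = 0.8381 m/d
q = Ki = 0.8381 × 0.003987 = 0.003342 m/d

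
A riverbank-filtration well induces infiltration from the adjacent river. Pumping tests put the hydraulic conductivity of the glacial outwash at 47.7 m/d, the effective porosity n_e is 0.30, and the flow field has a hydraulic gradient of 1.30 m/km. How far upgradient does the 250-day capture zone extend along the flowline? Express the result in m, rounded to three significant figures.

51.7 m

q = Ki = 47.7 × 0.0013 = 0.06201 m/d
v = Ki/n = 47.7·0.0013/0.30 = 0.2067 m/d
L = v × T = 0.2067 × 250 = 51.68 m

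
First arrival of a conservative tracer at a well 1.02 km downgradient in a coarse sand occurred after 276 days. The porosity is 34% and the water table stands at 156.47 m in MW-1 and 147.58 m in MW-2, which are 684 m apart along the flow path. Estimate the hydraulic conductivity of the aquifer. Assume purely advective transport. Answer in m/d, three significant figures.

96.7 m/d

Hydraulic gradient i = (156.47 − 147.58) / 684 = 8.89 / 684 = 0.01300
L = 1.02 km = 1020 m
v = L / t = 1020 / 276 = 3.696 m/d
K = v · n / i = 3.696 × 0.34 / 0.01300 = 96.7 m/d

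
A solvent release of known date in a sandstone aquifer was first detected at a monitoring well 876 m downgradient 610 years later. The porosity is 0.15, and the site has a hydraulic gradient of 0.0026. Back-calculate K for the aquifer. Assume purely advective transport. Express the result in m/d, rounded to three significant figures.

t = 610 years = 222700 d
v = L / t = 876 / 222700 = 0.003934 m/d
K = v · n / i = 0.003934 × 0.15 / 0.0026 = 0.227 m/d

0.227 m/d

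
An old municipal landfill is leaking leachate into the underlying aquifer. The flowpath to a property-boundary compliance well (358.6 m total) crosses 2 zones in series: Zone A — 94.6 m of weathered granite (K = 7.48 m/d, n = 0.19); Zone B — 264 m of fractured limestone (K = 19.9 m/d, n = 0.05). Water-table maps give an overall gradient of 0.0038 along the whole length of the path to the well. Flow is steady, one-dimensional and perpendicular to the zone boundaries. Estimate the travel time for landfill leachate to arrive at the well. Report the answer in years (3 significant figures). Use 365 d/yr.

1.62 years

For zones in series the flux q is common to all zones; the equivalent conductivity is the harmonic (thickness-weighted) mean, K_eq = L_total / Σ(L_j/K_j).
Σ(L/K) = 94.6/7.48 + 264/19.9 = 12.65 + 13.27 = 25.91 d
K_eq = L_total / Σ(L/K) = 358.6 / 25.91 = 13.84 m/d
q = K_eq · i = 13.84 × 0.0038 = 0.05259 m/d (same in every zone)
Zone A: v = q/n = 0.05259/0.19 = 0.2768 m/d → t_A = 94.6/0.2768 = 341.8 d
Zone B: v = q/n = 0.05259/0.05 = 1.052 m/d → t_B = 264/1.052 = 251.0 d
Total t = 341.8 + 251.0 = 592.8 d
   = 592.8 / 365 = 1.62 yr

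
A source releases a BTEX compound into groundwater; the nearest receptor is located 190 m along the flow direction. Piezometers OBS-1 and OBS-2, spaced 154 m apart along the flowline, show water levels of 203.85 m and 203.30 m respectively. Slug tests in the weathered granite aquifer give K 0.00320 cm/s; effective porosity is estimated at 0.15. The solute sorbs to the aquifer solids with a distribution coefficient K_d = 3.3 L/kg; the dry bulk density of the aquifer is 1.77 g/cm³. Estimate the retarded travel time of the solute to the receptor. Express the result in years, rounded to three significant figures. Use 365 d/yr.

Hydraulic gradient i = (203.85 − 203.30) / 154 = 0.55 / 154 = 0.003571
K = 0.00320 cm/s × 864 = 2.765 m/d
Specific discharge q = 2.765 × 0.003571 = 0.009874 m/d
Seepage velocity v = q / n = 0.009874 / 0.15 = 0.06583 m/d
Retardation R = 1 + ρ_b·K_d/n = 1 + 1.77×3.3/0.15 = 39.94
Contaminant velocity v_c = v/R = 0.06583/39.94 = 0.001648 m/d
t = L/v_c = 190/0.001648 = 115300 d
   = 115300/365 = 316 yr

316 years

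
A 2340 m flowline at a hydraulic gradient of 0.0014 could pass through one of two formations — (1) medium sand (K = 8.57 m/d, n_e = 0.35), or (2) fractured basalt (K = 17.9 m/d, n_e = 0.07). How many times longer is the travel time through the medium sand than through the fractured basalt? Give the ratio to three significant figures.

Unit 1 (medium sand): v = 8.57×0.0014/0.35 = 0.03428 m/d, t = 2340/0.03428 = 68260 d
Unit 2 (fractured basalt): v = 17.9×0.0014/0.07 = 0.3580 m/d, t = 2340/0.3580 = 6536 d
t(medium sand) / t(fractured basalt) = 68260/6536 = 10.4

10.4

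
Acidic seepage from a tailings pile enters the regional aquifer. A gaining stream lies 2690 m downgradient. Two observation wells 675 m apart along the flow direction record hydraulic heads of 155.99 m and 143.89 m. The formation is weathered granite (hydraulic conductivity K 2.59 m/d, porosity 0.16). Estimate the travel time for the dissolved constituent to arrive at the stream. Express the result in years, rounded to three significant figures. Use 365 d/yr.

25.4 years

Hydraulic gradient i = (155.99 − 143.89) / 675 = 12.10 / 675 = 0.01793
Specific discharge q = 2.59 × 0.01793 = 0.04643 m/d
v_s = q/n_e = 0.04643/0.16 = 0.2902 m/d
t = L / v = 2690 / 0.2902 = 9270 d
   = 9270 / 365 = 25.4 yr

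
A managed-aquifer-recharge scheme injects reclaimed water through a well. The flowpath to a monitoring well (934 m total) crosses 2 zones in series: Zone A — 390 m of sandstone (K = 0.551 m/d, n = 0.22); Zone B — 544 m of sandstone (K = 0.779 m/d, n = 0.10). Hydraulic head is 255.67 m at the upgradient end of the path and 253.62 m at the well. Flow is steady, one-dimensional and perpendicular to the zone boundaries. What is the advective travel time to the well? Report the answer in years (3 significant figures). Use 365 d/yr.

263 years

Total head drop ΔH = 255.67 − 253.62 = 2.05 m
Steady 1-D flow in series ⇒ the Darcy flux q is identical in every zone and the zone head losses add (resistances L/K in series).
Σ(L/K) = 390/0.551 + 544/0.779 = 707.8 + 698.3 = 1406 d
q = ΔH / Σ(L/K) = 2.05 / 1406 = 0.001458 m/d (same in every zone)
Zone A: v = q/n = 0.001458/0.22 = 0.006627 m/d → t_A = 390/0.006627 = 58850 d
Zone B: v = q/n = 0.001458/0.10 = 0.01458 m/d → t_B = 544/0.01458 = 37310 d
Total t = 58850 + 37310 = 96170 d
   = 96170 / 365 = 263 yr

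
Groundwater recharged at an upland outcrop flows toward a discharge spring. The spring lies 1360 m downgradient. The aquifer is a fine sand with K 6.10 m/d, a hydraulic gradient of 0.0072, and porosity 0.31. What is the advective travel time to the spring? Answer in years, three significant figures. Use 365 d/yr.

Darcy flux q = K·i = 6.10 × 0.0072 = 0.04392 m/d
v_s = q/n_e = 0.04392/0.31 = 0.1417 m/d
t = L / v = 1360 / 0.1417 = 9599 d
   = 9599 / 365 = 26.3 yr

26.3 years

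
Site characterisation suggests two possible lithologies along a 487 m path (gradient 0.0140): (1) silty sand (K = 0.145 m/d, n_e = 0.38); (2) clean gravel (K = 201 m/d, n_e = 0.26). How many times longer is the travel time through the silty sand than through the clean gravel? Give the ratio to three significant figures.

Unit 1 (silty sand): v = 0.145×0.014/0.38 = 0.005342 m/d, t = 487/0.005342 = 91160 d
Unit 2 (clean gravel): v = 201×0.014/0.26 = 10.82 m/d, t = 487/10.82 = 45.00 d
t(silty sand) / t(clean gravel) = 91160/45.00 = 2030

2030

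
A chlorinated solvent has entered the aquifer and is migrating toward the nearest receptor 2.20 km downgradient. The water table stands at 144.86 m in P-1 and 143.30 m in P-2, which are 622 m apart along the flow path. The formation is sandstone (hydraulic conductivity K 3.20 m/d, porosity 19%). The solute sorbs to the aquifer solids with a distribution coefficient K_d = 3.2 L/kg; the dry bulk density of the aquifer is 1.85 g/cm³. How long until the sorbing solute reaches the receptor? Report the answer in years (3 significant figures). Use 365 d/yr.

Hydraulic gradient i = (144.86 − 143.30) / 622 = 1.56 / 622 = 0.002508
q = Ki = 3.20 × 0.002508 = 0.008026 m/d
Seepage velocity v = q / n = 0.008026 / 0.19 = 0.04224 m/d
Retardation R = 1 + ρ_b·K_d/n = 1 + 1.85×3.2/0.19 = 32.16
Contaminant velocity v_c = v/R = 0.04224/32.16 = 0.001314 m/d
L = 2.20 km = 2200 m
t = L/v_c = 2200/0.001314 = 1.675e6 d
   = 1.675e6/365 = 4590 yr

4590 years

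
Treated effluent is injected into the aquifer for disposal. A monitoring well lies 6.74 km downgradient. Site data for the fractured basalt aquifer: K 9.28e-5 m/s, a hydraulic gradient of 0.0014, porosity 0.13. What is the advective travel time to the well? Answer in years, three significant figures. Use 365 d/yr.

214 years

K = 9.28e-5 m/s × 86400 s/d = 8.018 m/d
Specific discharge q = 8.018 × 0.0014 = 0.01123 m/d
v = Ki/n = 8.018·0.0014/0.13 = 0.08635 m/d
L = 6.74 km = 6740 m
t = L / v = 6740 / 0.08635 = 78060 d
   = 78060 / 365 = 214 yr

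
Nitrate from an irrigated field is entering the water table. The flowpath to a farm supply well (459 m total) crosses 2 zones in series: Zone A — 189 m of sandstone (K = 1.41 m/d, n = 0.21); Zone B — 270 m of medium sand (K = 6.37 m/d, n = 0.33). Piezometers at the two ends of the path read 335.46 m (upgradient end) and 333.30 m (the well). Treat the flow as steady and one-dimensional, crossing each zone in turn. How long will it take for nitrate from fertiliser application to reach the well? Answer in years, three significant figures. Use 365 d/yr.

Total head drop ΔH = 335.46 − 333.30 = 2.16 m
Continuity: the same q passes through each zone, so ΔH = q·Σ(L_j/K_j) — the zones act as resistances in series.
Σ(L/K) = 189/1.41 + 270/6.37 = 134.0 + 42.39 = 176.4 d
q = ΔH / Σ(L/K) = 2.16 / 176.4 = 0.01224 m/d (same in every zone)
Zone A: v = q/n = 0.01224/0.21 = 0.05830 m/d → t_A = 189/0.05830 = 3242 d
Zone B: v = q/n = 0.01224/0.33 = 0.03710 m/d → t_B = 270/0.03710 = 7278 d
Total t = 3242 + 7278 = 10520 d
   = 10520 / 365 = 28.8 yr

28.8 years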